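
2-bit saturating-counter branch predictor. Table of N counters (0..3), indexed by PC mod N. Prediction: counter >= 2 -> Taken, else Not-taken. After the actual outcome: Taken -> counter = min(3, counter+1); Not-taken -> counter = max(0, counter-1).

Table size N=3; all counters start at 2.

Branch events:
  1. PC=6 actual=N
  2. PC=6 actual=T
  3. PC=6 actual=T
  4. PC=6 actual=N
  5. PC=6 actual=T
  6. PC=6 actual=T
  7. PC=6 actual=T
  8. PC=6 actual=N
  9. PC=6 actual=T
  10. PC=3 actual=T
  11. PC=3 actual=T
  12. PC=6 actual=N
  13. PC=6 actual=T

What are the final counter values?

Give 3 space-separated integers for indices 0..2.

Answer: 3 2 2

Derivation:
Ev 1: PC=6 idx=0 pred=T actual=N -> ctr[0]=1
Ev 2: PC=6 idx=0 pred=N actual=T -> ctr[0]=2
Ev 3: PC=6 idx=0 pred=T actual=T -> ctr[0]=3
Ev 4: PC=6 idx=0 pred=T actual=N -> ctr[0]=2
Ev 5: PC=6 idx=0 pred=T actual=T -> ctr[0]=3
Ev 6: PC=6 idx=0 pred=T actual=T -> ctr[0]=3
Ev 7: PC=6 idx=0 pred=T actual=T -> ctr[0]=3
Ev 8: PC=6 idx=0 pred=T actual=N -> ctr[0]=2
Ev 9: PC=6 idx=0 pred=T actual=T -> ctr[0]=3
Ev 10: PC=3 idx=0 pred=T actual=T -> ctr[0]=3
Ev 11: PC=3 idx=0 pred=T actual=T -> ctr[0]=3
Ev 12: PC=6 idx=0 pred=T actual=N -> ctr[0]=2
Ev 13: PC=6 idx=0 pred=T actual=T -> ctr[0]=3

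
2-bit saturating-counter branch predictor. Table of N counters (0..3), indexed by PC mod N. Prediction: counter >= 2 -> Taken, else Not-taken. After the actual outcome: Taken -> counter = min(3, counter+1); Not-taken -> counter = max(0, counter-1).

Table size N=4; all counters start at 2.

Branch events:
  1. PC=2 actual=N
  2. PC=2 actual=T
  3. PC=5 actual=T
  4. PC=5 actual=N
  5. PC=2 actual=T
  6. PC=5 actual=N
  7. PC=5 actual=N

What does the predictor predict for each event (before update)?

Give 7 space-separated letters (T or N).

Answer: T N T T T T N

Derivation:
Ev 1: PC=2 idx=2 pred=T actual=N -> ctr[2]=1
Ev 2: PC=2 idx=2 pred=N actual=T -> ctr[2]=2
Ev 3: PC=5 idx=1 pred=T actual=T -> ctr[1]=3
Ev 4: PC=5 idx=1 pred=T actual=N -> ctr[1]=2
Ev 5: PC=2 idx=2 pred=T actual=T -> ctr[2]=3
Ev 6: PC=5 idx=1 pred=T actual=N -> ctr[1]=1
Ev 7: PC=5 idx=1 pred=N actual=N -> ctr[1]=0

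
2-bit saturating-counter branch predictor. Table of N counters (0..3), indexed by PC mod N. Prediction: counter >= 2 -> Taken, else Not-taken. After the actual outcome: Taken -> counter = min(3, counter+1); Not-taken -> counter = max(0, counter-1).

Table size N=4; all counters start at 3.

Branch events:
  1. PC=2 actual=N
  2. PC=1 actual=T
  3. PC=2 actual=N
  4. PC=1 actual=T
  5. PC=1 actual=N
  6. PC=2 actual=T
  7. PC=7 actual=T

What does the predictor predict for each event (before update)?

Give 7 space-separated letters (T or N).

Ev 1: PC=2 idx=2 pred=T actual=N -> ctr[2]=2
Ev 2: PC=1 idx=1 pred=T actual=T -> ctr[1]=3
Ev 3: PC=2 idx=2 pred=T actual=N -> ctr[2]=1
Ev 4: PC=1 idx=1 pred=T actual=T -> ctr[1]=3
Ev 5: PC=1 idx=1 pred=T actual=N -> ctr[1]=2
Ev 6: PC=2 idx=2 pred=N actual=T -> ctr[2]=2
Ev 7: PC=7 idx=3 pred=T actual=T -> ctr[3]=3

Answer: T T T T T N T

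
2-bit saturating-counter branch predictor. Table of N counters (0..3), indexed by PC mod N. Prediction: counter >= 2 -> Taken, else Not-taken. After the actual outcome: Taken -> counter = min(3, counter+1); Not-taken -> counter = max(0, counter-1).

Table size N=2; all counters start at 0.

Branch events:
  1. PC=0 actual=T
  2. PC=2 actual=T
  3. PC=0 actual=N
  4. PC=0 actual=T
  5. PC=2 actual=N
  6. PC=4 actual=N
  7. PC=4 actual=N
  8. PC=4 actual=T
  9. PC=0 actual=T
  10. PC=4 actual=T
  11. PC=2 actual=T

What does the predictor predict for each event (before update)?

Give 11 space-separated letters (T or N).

Ev 1: PC=0 idx=0 pred=N actual=T -> ctr[0]=1
Ev 2: PC=2 idx=0 pred=N actual=T -> ctr[0]=2
Ev 3: PC=0 idx=0 pred=T actual=N -> ctr[0]=1
Ev 4: PC=0 idx=0 pred=N actual=T -> ctr[0]=2
Ev 5: PC=2 idx=0 pred=T actual=N -> ctr[0]=1
Ev 6: PC=4 idx=0 pred=N actual=N -> ctr[0]=0
Ev 7: PC=4 idx=0 pred=N actual=N -> ctr[0]=0
Ev 8: PC=4 idx=0 pred=N actual=T -> ctr[0]=1
Ev 9: PC=0 idx=0 pred=N actual=T -> ctr[0]=2
Ev 10: PC=4 idx=0 pred=T actual=T -> ctr[0]=3
Ev 11: PC=2 idx=0 pred=T actual=T -> ctr[0]=3

Answer: N N T N T N N N N T T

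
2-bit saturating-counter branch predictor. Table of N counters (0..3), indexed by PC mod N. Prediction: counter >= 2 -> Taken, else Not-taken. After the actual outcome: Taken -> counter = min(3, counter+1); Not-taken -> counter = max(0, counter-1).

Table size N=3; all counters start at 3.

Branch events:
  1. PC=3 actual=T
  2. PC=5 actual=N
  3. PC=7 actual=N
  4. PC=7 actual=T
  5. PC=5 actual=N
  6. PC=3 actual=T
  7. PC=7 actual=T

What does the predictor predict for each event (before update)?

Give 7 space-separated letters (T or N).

Ev 1: PC=3 idx=0 pred=T actual=T -> ctr[0]=3
Ev 2: PC=5 idx=2 pred=T actual=N -> ctr[2]=2
Ev 3: PC=7 idx=1 pred=T actual=N -> ctr[1]=2
Ev 4: PC=7 idx=1 pred=T actual=T -> ctr[1]=3
Ev 5: PC=5 idx=2 pred=T actual=N -> ctr[2]=1
Ev 6: PC=3 idx=0 pred=T actual=T -> ctr[0]=3
Ev 7: PC=7 idx=1 pred=T actual=T -> ctr[1]=3

Answer: T T T T T T T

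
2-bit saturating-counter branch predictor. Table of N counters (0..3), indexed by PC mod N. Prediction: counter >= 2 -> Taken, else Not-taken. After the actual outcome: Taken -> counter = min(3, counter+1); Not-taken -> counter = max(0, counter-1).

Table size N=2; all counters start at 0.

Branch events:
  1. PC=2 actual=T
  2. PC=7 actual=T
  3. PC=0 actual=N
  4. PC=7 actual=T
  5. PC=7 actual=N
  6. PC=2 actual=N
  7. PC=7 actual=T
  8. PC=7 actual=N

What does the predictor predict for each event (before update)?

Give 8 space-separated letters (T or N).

Answer: N N N N T N N T

Derivation:
Ev 1: PC=2 idx=0 pred=N actual=T -> ctr[0]=1
Ev 2: PC=7 idx=1 pred=N actual=T -> ctr[1]=1
Ev 3: PC=0 idx=0 pred=N actual=N -> ctr[0]=0
Ev 4: PC=7 idx=1 pred=N actual=T -> ctr[1]=2
Ev 5: PC=7 idx=1 pred=T actual=N -> ctr[1]=1
Ev 6: PC=2 idx=0 pred=N actual=N -> ctr[0]=0
Ev 7: PC=7 idx=1 pred=N actual=T -> ctr[1]=2
Ev 8: PC=7 idx=1 pred=T actual=N -> ctr[1]=1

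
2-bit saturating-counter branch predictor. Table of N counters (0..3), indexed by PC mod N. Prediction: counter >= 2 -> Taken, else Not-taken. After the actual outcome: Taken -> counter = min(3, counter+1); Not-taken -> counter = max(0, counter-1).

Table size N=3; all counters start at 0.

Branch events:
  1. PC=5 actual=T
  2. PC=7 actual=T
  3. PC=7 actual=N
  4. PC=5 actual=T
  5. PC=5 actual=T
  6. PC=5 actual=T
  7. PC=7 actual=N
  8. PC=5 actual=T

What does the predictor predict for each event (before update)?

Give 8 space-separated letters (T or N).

Ev 1: PC=5 idx=2 pred=N actual=T -> ctr[2]=1
Ev 2: PC=7 idx=1 pred=N actual=T -> ctr[1]=1
Ev 3: PC=7 idx=1 pred=N actual=N -> ctr[1]=0
Ev 4: PC=5 idx=2 pred=N actual=T -> ctr[2]=2
Ev 5: PC=5 idx=2 pred=T actual=T -> ctr[2]=3
Ev 6: PC=5 idx=2 pred=T actual=T -> ctr[2]=3
Ev 7: PC=7 idx=1 pred=N actual=N -> ctr[1]=0
Ev 8: PC=5 idx=2 pred=T actual=T -> ctr[2]=3

Answer: N N N N T T N T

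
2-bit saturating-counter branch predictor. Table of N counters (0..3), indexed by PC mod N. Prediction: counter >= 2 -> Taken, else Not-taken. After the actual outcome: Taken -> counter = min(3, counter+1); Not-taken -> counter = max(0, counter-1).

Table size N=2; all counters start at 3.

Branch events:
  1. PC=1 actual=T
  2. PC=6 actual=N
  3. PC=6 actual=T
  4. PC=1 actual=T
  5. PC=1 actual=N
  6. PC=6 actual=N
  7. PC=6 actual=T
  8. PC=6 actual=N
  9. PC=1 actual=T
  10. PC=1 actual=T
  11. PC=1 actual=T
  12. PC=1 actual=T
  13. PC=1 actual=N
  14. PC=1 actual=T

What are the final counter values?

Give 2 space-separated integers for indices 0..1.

Ev 1: PC=1 idx=1 pred=T actual=T -> ctr[1]=3
Ev 2: PC=6 idx=0 pred=T actual=N -> ctr[0]=2
Ev 3: PC=6 idx=0 pred=T actual=T -> ctr[0]=3
Ev 4: PC=1 idx=1 pred=T actual=T -> ctr[1]=3
Ev 5: PC=1 idx=1 pred=T actual=N -> ctr[1]=2
Ev 6: PC=6 idx=0 pred=T actual=N -> ctr[0]=2
Ev 7: PC=6 idx=0 pred=T actual=T -> ctr[0]=3
Ev 8: PC=6 idx=0 pred=T actual=N -> ctr[0]=2
Ev 9: PC=1 idx=1 pred=T actual=T -> ctr[1]=3
Ev 10: PC=1 idx=1 pred=T actual=T -> ctr[1]=3
Ev 11: PC=1 idx=1 pred=T actual=T -> ctr[1]=3
Ev 12: PC=1 idx=1 pred=T actual=T -> ctr[1]=3
Ev 13: PC=1 idx=1 pred=T actual=N -> ctr[1]=2
Ev 14: PC=1 idx=1 pred=T actual=T -> ctr[1]=3

Answer: 2 3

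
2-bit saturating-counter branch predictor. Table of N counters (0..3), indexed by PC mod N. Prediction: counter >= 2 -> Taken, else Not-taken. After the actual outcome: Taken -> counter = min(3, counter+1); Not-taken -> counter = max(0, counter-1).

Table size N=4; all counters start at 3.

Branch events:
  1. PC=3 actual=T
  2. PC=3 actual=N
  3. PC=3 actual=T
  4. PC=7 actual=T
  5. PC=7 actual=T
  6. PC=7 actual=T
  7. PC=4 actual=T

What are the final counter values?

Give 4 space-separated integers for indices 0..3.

Answer: 3 3 3 3

Derivation:
Ev 1: PC=3 idx=3 pred=T actual=T -> ctr[3]=3
Ev 2: PC=3 idx=3 pred=T actual=N -> ctr[3]=2
Ev 3: PC=3 idx=3 pred=T actual=T -> ctr[3]=3
Ev 4: PC=7 idx=3 pred=T actual=T -> ctr[3]=3
Ev 5: PC=7 idx=3 pred=T actual=T -> ctr[3]=3
Ev 6: PC=7 idx=3 pred=T actual=T -> ctr[3]=3
Ev 7: PC=4 idx=0 pred=T actual=T -> ctr[0]=3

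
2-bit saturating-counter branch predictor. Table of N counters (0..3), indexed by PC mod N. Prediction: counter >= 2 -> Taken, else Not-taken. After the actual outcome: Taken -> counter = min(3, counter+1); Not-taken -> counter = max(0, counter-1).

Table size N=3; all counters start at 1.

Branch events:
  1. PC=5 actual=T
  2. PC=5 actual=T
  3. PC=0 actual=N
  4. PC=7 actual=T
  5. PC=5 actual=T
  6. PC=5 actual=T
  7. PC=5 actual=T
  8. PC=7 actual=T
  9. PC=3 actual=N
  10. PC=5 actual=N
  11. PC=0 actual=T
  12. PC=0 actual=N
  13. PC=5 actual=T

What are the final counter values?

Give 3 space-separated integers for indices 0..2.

Answer: 0 3 3

Derivation:
Ev 1: PC=5 idx=2 pred=N actual=T -> ctr[2]=2
Ev 2: PC=5 idx=2 pred=T actual=T -> ctr[2]=3
Ev 3: PC=0 idx=0 pred=N actual=N -> ctr[0]=0
Ev 4: PC=7 idx=1 pred=N actual=T -> ctr[1]=2
Ev 5: PC=5 idx=2 pred=T actual=T -> ctr[2]=3
Ev 6: PC=5 idx=2 pred=T actual=T -> ctr[2]=3
Ev 7: PC=5 idx=2 pred=T actual=T -> ctr[2]=3
Ev 8: PC=7 idx=1 pred=T actual=T -> ctr[1]=3
Ev 9: PC=3 idx=0 pred=N actual=N -> ctr[0]=0
Ev 10: PC=5 idx=2 pred=T actual=N -> ctr[2]=2
Ev 11: PC=0 idx=0 pred=N actual=T -> ctr[0]=1
Ev 12: PC=0 idx=0 pred=N actual=N -> ctr[0]=0
Ev 13: PC=5 idx=2 pred=T actual=T -> ctr[2]=3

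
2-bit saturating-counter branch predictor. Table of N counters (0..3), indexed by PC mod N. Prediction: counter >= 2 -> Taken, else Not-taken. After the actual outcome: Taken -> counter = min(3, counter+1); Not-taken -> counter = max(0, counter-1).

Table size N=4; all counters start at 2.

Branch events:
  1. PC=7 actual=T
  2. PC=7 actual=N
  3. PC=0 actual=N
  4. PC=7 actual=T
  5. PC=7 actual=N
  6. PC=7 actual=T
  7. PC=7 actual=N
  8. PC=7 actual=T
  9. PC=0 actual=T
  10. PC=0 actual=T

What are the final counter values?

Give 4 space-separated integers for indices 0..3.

Ev 1: PC=7 idx=3 pred=T actual=T -> ctr[3]=3
Ev 2: PC=7 idx=3 pred=T actual=N -> ctr[3]=2
Ev 3: PC=0 idx=0 pred=T actual=N -> ctr[0]=1
Ev 4: PC=7 idx=3 pred=T actual=T -> ctr[3]=3
Ev 5: PC=7 idx=3 pred=T actual=N -> ctr[3]=2
Ev 6: PC=7 idx=3 pred=T actual=T -> ctr[3]=3
Ev 7: PC=7 idx=3 pred=T actual=N -> ctr[3]=2
Ev 8: PC=7 idx=3 pred=T actual=T -> ctr[3]=3
Ev 9: PC=0 idx=0 pred=N actual=T -> ctr[0]=2
Ev 10: PC=0 idx=0 pred=T actual=T -> ctr[0]=3

Answer: 3 2 2 3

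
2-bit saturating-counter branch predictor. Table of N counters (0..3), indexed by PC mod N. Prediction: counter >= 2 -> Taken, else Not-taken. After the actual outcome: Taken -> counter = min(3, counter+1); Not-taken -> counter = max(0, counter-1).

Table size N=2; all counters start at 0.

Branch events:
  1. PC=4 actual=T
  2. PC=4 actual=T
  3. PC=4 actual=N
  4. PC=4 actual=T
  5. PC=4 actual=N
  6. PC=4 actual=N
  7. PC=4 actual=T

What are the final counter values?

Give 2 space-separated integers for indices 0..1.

Answer: 1 0

Derivation:
Ev 1: PC=4 idx=0 pred=N actual=T -> ctr[0]=1
Ev 2: PC=4 idx=0 pred=N actual=T -> ctr[0]=2
Ev 3: PC=4 idx=0 pred=T actual=N -> ctr[0]=1
Ev 4: PC=4 idx=0 pred=N actual=T -> ctr[0]=2
Ev 5: PC=4 idx=0 pred=T actual=N -> ctr[0]=1
Ev 6: PC=4 idx=0 pred=N actual=N -> ctr[0]=0
Ev 7: PC=4 idx=0 pred=N actual=T -> ctr[0]=1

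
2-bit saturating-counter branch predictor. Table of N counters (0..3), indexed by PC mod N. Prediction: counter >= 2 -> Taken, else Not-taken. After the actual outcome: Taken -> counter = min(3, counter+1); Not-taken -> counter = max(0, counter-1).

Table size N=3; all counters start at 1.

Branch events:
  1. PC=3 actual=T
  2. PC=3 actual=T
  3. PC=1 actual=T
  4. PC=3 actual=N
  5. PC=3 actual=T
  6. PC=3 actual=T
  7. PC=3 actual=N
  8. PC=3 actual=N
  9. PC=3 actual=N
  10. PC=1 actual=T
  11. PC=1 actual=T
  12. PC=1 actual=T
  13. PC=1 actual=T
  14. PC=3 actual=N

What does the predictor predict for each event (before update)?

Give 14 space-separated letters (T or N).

Ev 1: PC=3 idx=0 pred=N actual=T -> ctr[0]=2
Ev 2: PC=3 idx=0 pred=T actual=T -> ctr[0]=3
Ev 3: PC=1 idx=1 pred=N actual=T -> ctr[1]=2
Ev 4: PC=3 idx=0 pred=T actual=N -> ctr[0]=2
Ev 5: PC=3 idx=0 pred=T actual=T -> ctr[0]=3
Ev 6: PC=3 idx=0 pred=T actual=T -> ctr[0]=3
Ev 7: PC=3 idx=0 pred=T actual=N -> ctr[0]=2
Ev 8: PC=3 idx=0 pred=T actual=N -> ctr[0]=1
Ev 9: PC=3 idx=0 pred=N actual=N -> ctr[0]=0
Ev 10: PC=1 idx=1 pred=T actual=T -> ctr[1]=3
Ev 11: PC=1 idx=1 pred=T actual=T -> ctr[1]=3
Ev 12: PC=1 idx=1 pred=T actual=T -> ctr[1]=3
Ev 13: PC=1 idx=1 pred=T actual=T -> ctr[1]=3
Ev 14: PC=3 idx=0 pred=N actual=N -> ctr[0]=0

Answer: N T N T T T T T N T T T T N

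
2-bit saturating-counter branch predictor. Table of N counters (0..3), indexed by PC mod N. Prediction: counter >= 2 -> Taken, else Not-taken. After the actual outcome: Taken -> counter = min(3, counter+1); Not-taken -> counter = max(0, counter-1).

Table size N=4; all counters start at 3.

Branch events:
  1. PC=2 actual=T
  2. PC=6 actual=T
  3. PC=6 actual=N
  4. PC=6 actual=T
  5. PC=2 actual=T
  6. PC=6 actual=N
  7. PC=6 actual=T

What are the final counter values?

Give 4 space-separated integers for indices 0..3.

Answer: 3 3 3 3

Derivation:
Ev 1: PC=2 idx=2 pred=T actual=T -> ctr[2]=3
Ev 2: PC=6 idx=2 pred=T actual=T -> ctr[2]=3
Ev 3: PC=6 idx=2 pred=T actual=N -> ctr[2]=2
Ev 4: PC=6 idx=2 pred=T actual=T -> ctr[2]=3
Ev 5: PC=2 idx=2 pred=T actual=T -> ctr[2]=3
Ev 6: PC=6 idx=2 pred=T actual=N -> ctr[2]=2
Ev 7: PC=6 idx=2 pred=T actual=T -> ctr[2]=3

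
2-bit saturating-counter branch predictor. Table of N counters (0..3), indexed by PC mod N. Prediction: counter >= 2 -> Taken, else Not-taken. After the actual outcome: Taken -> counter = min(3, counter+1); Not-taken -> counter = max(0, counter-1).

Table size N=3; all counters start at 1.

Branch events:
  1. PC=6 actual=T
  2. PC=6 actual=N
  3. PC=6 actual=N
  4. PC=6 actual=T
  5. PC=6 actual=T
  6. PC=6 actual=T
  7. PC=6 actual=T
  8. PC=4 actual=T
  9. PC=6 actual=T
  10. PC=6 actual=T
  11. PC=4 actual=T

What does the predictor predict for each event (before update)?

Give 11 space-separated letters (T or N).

Ev 1: PC=6 idx=0 pred=N actual=T -> ctr[0]=2
Ev 2: PC=6 idx=0 pred=T actual=N -> ctr[0]=1
Ev 3: PC=6 idx=0 pred=N actual=N -> ctr[0]=0
Ev 4: PC=6 idx=0 pred=N actual=T -> ctr[0]=1
Ev 5: PC=6 idx=0 pred=N actual=T -> ctr[0]=2
Ev 6: PC=6 idx=0 pred=T actual=T -> ctr[0]=3
Ev 7: PC=6 idx=0 pred=T actual=T -> ctr[0]=3
Ev 8: PC=4 idx=1 pred=N actual=T -> ctr[1]=2
Ev 9: PC=6 idx=0 pred=T actual=T -> ctr[0]=3
Ev 10: PC=6 idx=0 pred=T actual=T -> ctr[0]=3
Ev 11: PC=4 idx=1 pred=T actual=T -> ctr[1]=3

Answer: N T N N N T T N T T T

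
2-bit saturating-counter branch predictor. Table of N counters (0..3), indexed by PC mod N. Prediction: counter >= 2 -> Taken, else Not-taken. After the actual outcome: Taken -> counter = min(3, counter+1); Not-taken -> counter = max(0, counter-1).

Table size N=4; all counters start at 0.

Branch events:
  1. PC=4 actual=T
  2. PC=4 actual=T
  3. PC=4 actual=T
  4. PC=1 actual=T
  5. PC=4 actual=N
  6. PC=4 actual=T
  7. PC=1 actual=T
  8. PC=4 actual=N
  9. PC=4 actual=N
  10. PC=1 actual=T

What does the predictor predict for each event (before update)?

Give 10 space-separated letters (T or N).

Answer: N N T N T T N T T T

Derivation:
Ev 1: PC=4 idx=0 pred=N actual=T -> ctr[0]=1
Ev 2: PC=4 idx=0 pred=N actual=T -> ctr[0]=2
Ev 3: PC=4 idx=0 pred=T actual=T -> ctr[0]=3
Ev 4: PC=1 idx=1 pred=N actual=T -> ctr[1]=1
Ev 5: PC=4 idx=0 pred=T actual=N -> ctr[0]=2
Ev 6: PC=4 idx=0 pred=T actual=T -> ctr[0]=3
Ev 7: PC=1 idx=1 pred=N actual=T -> ctr[1]=2
Ev 8: PC=4 idx=0 pred=T actual=N -> ctr[0]=2
Ev 9: PC=4 idx=0 pred=T actual=N -> ctr[0]=1
Ev 10: PC=1 idx=1 pred=T actual=T -> ctr[1]=3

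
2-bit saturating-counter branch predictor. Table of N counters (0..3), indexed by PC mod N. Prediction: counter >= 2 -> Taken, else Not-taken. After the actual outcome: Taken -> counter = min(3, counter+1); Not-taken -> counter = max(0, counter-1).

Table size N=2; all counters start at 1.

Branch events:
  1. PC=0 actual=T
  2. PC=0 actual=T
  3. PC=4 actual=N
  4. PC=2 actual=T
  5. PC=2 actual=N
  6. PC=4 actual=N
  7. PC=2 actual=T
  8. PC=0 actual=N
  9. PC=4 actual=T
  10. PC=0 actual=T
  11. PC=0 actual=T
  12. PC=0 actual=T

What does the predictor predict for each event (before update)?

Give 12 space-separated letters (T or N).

Answer: N T T T T T N T N T T T

Derivation:
Ev 1: PC=0 idx=0 pred=N actual=T -> ctr[0]=2
Ev 2: PC=0 idx=0 pred=T actual=T -> ctr[0]=3
Ev 3: PC=4 idx=0 pred=T actual=N -> ctr[0]=2
Ev 4: PC=2 idx=0 pred=T actual=T -> ctr[0]=3
Ev 5: PC=2 idx=0 pred=T actual=N -> ctr[0]=2
Ev 6: PC=4 idx=0 pred=T actual=N -> ctr[0]=1
Ev 7: PC=2 idx=0 pred=N actual=T -> ctr[0]=2
Ev 8: PC=0 idx=0 pred=T actual=N -> ctr[0]=1
Ev 9: PC=4 idx=0 pred=N actual=T -> ctr[0]=2
Ev 10: PC=0 idx=0 pred=T actual=T -> ctr[0]=3
Ev 11: PC=0 idx=0 pred=T actual=T -> ctr[0]=3
Ev 12: PC=0 idx=0 pred=T actual=T -> ctr[0]=3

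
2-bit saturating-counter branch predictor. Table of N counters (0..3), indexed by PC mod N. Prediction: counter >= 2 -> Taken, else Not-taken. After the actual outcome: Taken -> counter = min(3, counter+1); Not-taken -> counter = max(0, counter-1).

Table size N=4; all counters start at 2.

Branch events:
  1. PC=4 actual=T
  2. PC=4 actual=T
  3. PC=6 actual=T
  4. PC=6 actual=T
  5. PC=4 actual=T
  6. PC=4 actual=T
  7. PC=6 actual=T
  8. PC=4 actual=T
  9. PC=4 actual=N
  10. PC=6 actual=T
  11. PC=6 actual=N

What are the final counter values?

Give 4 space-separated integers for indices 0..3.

Answer: 2 2 2 2

Derivation:
Ev 1: PC=4 idx=0 pred=T actual=T -> ctr[0]=3
Ev 2: PC=4 idx=0 pred=T actual=T -> ctr[0]=3
Ev 3: PC=6 idx=2 pred=T actual=T -> ctr[2]=3
Ev 4: PC=6 idx=2 pred=T actual=T -> ctr[2]=3
Ev 5: PC=4 idx=0 pred=T actual=T -> ctr[0]=3
Ev 6: PC=4 idx=0 pred=T actual=T -> ctr[0]=3
Ev 7: PC=6 idx=2 pred=T actual=T -> ctr[2]=3
Ev 8: PC=4 idx=0 pred=T actual=T -> ctr[0]=3
Ev 9: PC=4 idx=0 pred=T actual=N -> ctr[0]=2
Ev 10: PC=6 idx=2 pred=T actual=T -> ctr[2]=3
Ev 11: PC=6 idx=2 pred=T actual=N -> ctr[2]=2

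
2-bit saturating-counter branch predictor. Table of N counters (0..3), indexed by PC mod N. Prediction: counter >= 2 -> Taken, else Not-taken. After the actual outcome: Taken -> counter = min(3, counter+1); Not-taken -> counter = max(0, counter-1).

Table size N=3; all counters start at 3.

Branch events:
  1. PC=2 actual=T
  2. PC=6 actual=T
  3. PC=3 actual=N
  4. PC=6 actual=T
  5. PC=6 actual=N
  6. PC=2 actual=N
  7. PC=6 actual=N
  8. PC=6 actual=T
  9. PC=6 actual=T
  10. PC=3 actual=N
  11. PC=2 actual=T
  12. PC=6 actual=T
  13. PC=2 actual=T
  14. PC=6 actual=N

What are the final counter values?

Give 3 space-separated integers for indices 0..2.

Ev 1: PC=2 idx=2 pred=T actual=T -> ctr[2]=3
Ev 2: PC=6 idx=0 pred=T actual=T -> ctr[0]=3
Ev 3: PC=3 idx=0 pred=T actual=N -> ctr[0]=2
Ev 4: PC=6 idx=0 pred=T actual=T -> ctr[0]=3
Ev 5: PC=6 idx=0 pred=T actual=N -> ctr[0]=2
Ev 6: PC=2 idx=2 pred=T actual=N -> ctr[2]=2
Ev 7: PC=6 idx=0 pred=T actual=N -> ctr[0]=1
Ev 8: PC=6 idx=0 pred=N actual=T -> ctr[0]=2
Ev 9: PC=6 idx=0 pred=T actual=T -> ctr[0]=3
Ev 10: PC=3 idx=0 pred=T actual=N -> ctr[0]=2
Ev 11: PC=2 idx=2 pred=T actual=T -> ctr[2]=3
Ev 12: PC=6 idx=0 pred=T actual=T -> ctr[0]=3
Ev 13: PC=2 idx=2 pred=T actual=T -> ctr[2]=3
Ev 14: PC=6 idx=0 pred=T actual=N -> ctr[0]=2

Answer: 2 3 3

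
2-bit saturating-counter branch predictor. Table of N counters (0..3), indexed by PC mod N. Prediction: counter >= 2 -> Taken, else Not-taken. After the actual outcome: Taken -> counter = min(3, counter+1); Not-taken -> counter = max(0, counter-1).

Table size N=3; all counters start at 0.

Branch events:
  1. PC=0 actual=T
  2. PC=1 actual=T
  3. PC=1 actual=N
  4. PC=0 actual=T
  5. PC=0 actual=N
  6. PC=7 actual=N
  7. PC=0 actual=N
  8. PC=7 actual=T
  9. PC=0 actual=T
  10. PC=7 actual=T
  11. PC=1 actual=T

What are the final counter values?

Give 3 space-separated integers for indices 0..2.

Ev 1: PC=0 idx=0 pred=N actual=T -> ctr[0]=1
Ev 2: PC=1 idx=1 pred=N actual=T -> ctr[1]=1
Ev 3: PC=1 idx=1 pred=N actual=N -> ctr[1]=0
Ev 4: PC=0 idx=0 pred=N actual=T -> ctr[0]=2
Ev 5: PC=0 idx=0 pred=T actual=N -> ctr[0]=1
Ev 6: PC=7 idx=1 pred=N actual=N -> ctr[1]=0
Ev 7: PC=0 idx=0 pred=N actual=N -> ctr[0]=0
Ev 8: PC=7 idx=1 pred=N actual=T -> ctr[1]=1
Ev 9: PC=0 idx=0 pred=N actual=T -> ctr[0]=1
Ev 10: PC=7 idx=1 pred=N actual=T -> ctr[1]=2
Ev 11: PC=1 idx=1 pred=T actual=T -> ctr[1]=3

Answer: 1 3 0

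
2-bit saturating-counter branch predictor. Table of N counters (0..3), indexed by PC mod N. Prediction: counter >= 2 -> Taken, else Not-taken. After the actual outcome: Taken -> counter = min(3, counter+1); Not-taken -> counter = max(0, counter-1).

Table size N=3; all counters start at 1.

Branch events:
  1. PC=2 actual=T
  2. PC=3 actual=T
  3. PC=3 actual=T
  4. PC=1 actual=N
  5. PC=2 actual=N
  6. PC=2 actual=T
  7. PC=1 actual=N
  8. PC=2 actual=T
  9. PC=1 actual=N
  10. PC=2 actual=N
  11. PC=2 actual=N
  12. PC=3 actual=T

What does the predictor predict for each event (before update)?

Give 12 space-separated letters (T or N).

Ev 1: PC=2 idx=2 pred=N actual=T -> ctr[2]=2
Ev 2: PC=3 idx=0 pred=N actual=T -> ctr[0]=2
Ev 3: PC=3 idx=0 pred=T actual=T -> ctr[0]=3
Ev 4: PC=1 idx=1 pred=N actual=N -> ctr[1]=0
Ev 5: PC=2 idx=2 pred=T actual=N -> ctr[2]=1
Ev 6: PC=2 idx=2 pred=N actual=T -> ctr[2]=2
Ev 7: PC=1 idx=1 pred=N actual=N -> ctr[1]=0
Ev 8: PC=2 idx=2 pred=T actual=T -> ctr[2]=3
Ev 9: PC=1 idx=1 pred=N actual=N -> ctr[1]=0
Ev 10: PC=2 idx=2 pred=T actual=N -> ctr[2]=2
Ev 11: PC=2 idx=2 pred=T actual=N -> ctr[2]=1
Ev 12: PC=3 idx=0 pred=T actual=T -> ctr[0]=3

Answer: N N T N T N N T N T T T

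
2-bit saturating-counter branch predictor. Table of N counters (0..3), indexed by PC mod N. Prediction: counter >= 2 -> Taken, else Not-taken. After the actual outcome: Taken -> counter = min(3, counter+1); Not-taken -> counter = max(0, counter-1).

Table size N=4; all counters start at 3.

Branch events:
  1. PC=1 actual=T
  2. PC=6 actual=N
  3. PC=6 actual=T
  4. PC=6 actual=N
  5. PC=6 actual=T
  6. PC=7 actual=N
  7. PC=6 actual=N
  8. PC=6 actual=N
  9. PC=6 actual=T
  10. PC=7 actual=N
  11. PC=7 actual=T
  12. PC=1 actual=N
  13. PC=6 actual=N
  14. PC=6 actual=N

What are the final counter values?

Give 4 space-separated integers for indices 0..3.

Answer: 3 2 0 2

Derivation:
Ev 1: PC=1 idx=1 pred=T actual=T -> ctr[1]=3
Ev 2: PC=6 idx=2 pred=T actual=N -> ctr[2]=2
Ev 3: PC=6 idx=2 pred=T actual=T -> ctr[2]=3
Ev 4: PC=6 idx=2 pred=T actual=N -> ctr[2]=2
Ev 5: PC=6 idx=2 pred=T actual=T -> ctr[2]=3
Ev 6: PC=7 idx=3 pred=T actual=N -> ctr[3]=2
Ev 7: PC=6 idx=2 pred=T actual=N -> ctr[2]=2
Ev 8: PC=6 idx=2 pred=T actual=N -> ctr[2]=1
Ev 9: PC=6 idx=2 pred=N actual=T -> ctr[2]=2
Ev 10: PC=7 idx=3 pred=T actual=N -> ctr[3]=1
Ev 11: PC=7 idx=3 pred=N actual=T -> ctr[3]=2
Ev 12: PC=1 idx=1 pred=T actual=N -> ctr[1]=2
Ev 13: PC=6 idx=2 pred=T actual=N -> ctr[2]=1
Ev 14: PC=6 idx=2 pred=N actual=N -> ctr[2]=0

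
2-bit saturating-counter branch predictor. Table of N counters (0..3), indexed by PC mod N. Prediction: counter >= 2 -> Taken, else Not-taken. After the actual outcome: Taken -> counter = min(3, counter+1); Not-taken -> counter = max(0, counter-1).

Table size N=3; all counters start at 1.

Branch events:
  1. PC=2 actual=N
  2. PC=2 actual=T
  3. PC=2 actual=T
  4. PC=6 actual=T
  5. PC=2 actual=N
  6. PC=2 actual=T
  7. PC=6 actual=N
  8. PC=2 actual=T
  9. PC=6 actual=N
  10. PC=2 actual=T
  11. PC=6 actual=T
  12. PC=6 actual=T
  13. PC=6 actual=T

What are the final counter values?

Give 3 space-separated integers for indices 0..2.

Ev 1: PC=2 idx=2 pred=N actual=N -> ctr[2]=0
Ev 2: PC=2 idx=2 pred=N actual=T -> ctr[2]=1
Ev 3: PC=2 idx=2 pred=N actual=T -> ctr[2]=2
Ev 4: PC=6 idx=0 pred=N actual=T -> ctr[0]=2
Ev 5: PC=2 idx=2 pred=T actual=N -> ctr[2]=1
Ev 6: PC=2 idx=2 pred=N actual=T -> ctr[2]=2
Ev 7: PC=6 idx=0 pred=T actual=N -> ctr[0]=1
Ev 8: PC=2 idx=2 pred=T actual=T -> ctr[2]=3
Ev 9: PC=6 idx=0 pred=N actual=N -> ctr[0]=0
Ev 10: PC=2 idx=2 pred=T actual=T -> ctr[2]=3
Ev 11: PC=6 idx=0 pred=N actual=T -> ctr[0]=1
Ev 12: PC=6 idx=0 pred=N actual=T -> ctr[0]=2
Ev 13: PC=6 idx=0 pred=T actual=T -> ctr[0]=3

Answer: 3 1 3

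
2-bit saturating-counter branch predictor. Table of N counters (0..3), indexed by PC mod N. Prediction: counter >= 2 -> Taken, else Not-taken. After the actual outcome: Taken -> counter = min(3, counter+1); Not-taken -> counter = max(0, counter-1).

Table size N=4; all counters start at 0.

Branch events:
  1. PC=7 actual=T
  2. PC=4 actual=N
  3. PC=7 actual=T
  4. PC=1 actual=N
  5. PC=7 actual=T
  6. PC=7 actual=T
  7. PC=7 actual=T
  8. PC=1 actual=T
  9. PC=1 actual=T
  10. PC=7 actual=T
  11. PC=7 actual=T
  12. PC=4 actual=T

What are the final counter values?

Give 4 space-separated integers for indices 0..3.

Answer: 1 2 0 3

Derivation:
Ev 1: PC=7 idx=3 pred=N actual=T -> ctr[3]=1
Ev 2: PC=4 idx=0 pred=N actual=N -> ctr[0]=0
Ev 3: PC=7 idx=3 pred=N actual=T -> ctr[3]=2
Ev 4: PC=1 idx=1 pred=N actual=N -> ctr[1]=0
Ev 5: PC=7 idx=3 pred=T actual=T -> ctr[3]=3
Ev 6: PC=7 idx=3 pred=T actual=T -> ctr[3]=3
Ev 7: PC=7 idx=3 pred=T actual=T -> ctr[3]=3
Ev 8: PC=1 idx=1 pred=N actual=T -> ctr[1]=1
Ev 9: PC=1 idx=1 pred=N actual=T -> ctr[1]=2
Ev 10: PC=7 idx=3 pred=T actual=T -> ctr[3]=3
Ev 11: PC=7 idx=3 pred=T actual=T -> ctr[3]=3
Ev 12: PC=4 idx=0 pred=N actual=T -> ctr[0]=1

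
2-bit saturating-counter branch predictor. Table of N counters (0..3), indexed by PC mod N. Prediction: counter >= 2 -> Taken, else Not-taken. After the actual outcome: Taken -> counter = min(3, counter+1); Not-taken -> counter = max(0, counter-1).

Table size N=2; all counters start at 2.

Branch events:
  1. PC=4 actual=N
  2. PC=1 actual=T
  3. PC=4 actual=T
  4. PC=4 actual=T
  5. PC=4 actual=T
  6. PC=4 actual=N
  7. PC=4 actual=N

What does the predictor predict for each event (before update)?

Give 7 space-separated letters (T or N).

Answer: T T N T T T T

Derivation:
Ev 1: PC=4 idx=0 pred=T actual=N -> ctr[0]=1
Ev 2: PC=1 idx=1 pred=T actual=T -> ctr[1]=3
Ev 3: PC=4 idx=0 pred=N actual=T -> ctr[0]=2
Ev 4: PC=4 idx=0 pred=T actual=T -> ctr[0]=3
Ev 5: PC=4 idx=0 pred=T actual=T -> ctr[0]=3
Ev 6: PC=4 idx=0 pred=T actual=N -> ctr[0]=2
Ev 7: PC=4 idx=0 pred=T actual=N -> ctr[0]=1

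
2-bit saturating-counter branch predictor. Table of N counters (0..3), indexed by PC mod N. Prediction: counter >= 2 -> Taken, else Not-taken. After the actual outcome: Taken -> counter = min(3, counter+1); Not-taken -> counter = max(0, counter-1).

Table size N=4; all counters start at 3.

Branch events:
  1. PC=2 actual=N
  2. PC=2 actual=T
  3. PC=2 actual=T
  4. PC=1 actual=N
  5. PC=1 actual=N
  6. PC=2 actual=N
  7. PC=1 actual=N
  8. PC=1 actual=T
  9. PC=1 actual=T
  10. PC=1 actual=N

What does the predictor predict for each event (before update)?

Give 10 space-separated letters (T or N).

Ev 1: PC=2 idx=2 pred=T actual=N -> ctr[2]=2
Ev 2: PC=2 idx=2 pred=T actual=T -> ctr[2]=3
Ev 3: PC=2 idx=2 pred=T actual=T -> ctr[2]=3
Ev 4: PC=1 idx=1 pred=T actual=N -> ctr[1]=2
Ev 5: PC=1 idx=1 pred=T actual=N -> ctr[1]=1
Ev 6: PC=2 idx=2 pred=T actual=N -> ctr[2]=2
Ev 7: PC=1 idx=1 pred=N actual=N -> ctr[1]=0
Ev 8: PC=1 idx=1 pred=N actual=T -> ctr[1]=1
Ev 9: PC=1 idx=1 pred=N actual=T -> ctr[1]=2
Ev 10: PC=1 idx=1 pred=T actual=N -> ctr[1]=1

Answer: T T T T T T N N N T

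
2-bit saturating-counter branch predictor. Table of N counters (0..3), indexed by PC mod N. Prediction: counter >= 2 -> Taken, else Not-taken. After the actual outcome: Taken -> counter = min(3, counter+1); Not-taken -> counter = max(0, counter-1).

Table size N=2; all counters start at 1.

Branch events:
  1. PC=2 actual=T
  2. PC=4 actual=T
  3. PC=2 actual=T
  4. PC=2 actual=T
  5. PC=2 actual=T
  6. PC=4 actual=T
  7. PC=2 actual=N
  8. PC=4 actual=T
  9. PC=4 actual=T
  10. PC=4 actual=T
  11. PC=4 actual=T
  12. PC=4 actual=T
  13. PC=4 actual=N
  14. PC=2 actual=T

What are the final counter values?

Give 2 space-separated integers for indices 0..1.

Answer: 3 1

Derivation:
Ev 1: PC=2 idx=0 pred=N actual=T -> ctr[0]=2
Ev 2: PC=4 idx=0 pred=T actual=T -> ctr[0]=3
Ev 3: PC=2 idx=0 pred=T actual=T -> ctr[0]=3
Ev 4: PC=2 idx=0 pred=T actual=T -> ctr[0]=3
Ev 5: PC=2 idx=0 pred=T actual=T -> ctr[0]=3
Ev 6: PC=4 idx=0 pred=T actual=T -> ctr[0]=3
Ev 7: PC=2 idx=0 pred=T actual=N -> ctr[0]=2
Ev 8: PC=4 idx=0 pred=T actual=T -> ctr[0]=3
Ev 9: PC=4 idx=0 pred=T actual=T -> ctr[0]=3
Ev 10: PC=4 idx=0 pred=T actual=T -> ctr[0]=3
Ev 11: PC=4 idx=0 pred=T actual=T -> ctr[0]=3
Ev 12: PC=4 idx=0 pred=T actual=T -> ctr[0]=3
Ev 13: PC=4 idx=0 pred=T actual=N -> ctr[0]=2
Ev 14: PC=2 idx=0 pred=T actual=T -> ctr[0]=3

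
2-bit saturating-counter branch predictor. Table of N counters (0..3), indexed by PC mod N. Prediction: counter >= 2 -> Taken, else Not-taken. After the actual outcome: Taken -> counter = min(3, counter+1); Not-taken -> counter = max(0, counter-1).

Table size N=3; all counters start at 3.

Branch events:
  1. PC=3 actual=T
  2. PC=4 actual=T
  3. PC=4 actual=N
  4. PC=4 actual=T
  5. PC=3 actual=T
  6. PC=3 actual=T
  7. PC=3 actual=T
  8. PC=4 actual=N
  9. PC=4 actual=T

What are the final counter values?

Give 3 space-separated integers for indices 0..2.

Answer: 3 3 3

Derivation:
Ev 1: PC=3 idx=0 pred=T actual=T -> ctr[0]=3
Ev 2: PC=4 idx=1 pred=T actual=T -> ctr[1]=3
Ev 3: PC=4 idx=1 pred=T actual=N -> ctr[1]=2
Ev 4: PC=4 idx=1 pred=T actual=T -> ctr[1]=3
Ev 5: PC=3 idx=0 pred=T actual=T -> ctr[0]=3
Ev 6: PC=3 idx=0 pred=T actual=T -> ctr[0]=3
Ev 7: PC=3 idx=0 pred=T actual=T -> ctr[0]=3
Ev 8: PC=4 idx=1 pred=T actual=N -> ctr[1]=2
Ev 9: PC=4 idx=1 pred=T actual=T -> ctr[1]=3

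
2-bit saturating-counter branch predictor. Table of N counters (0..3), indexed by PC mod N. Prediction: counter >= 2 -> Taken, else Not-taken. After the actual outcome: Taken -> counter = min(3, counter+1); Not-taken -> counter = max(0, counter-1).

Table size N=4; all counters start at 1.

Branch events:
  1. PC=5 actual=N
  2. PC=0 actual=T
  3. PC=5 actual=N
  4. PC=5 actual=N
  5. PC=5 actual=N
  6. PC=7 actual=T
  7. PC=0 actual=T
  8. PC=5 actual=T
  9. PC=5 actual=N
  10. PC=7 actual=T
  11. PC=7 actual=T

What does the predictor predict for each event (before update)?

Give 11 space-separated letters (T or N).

Ev 1: PC=5 idx=1 pred=N actual=N -> ctr[1]=0
Ev 2: PC=0 idx=0 pred=N actual=T -> ctr[0]=2
Ev 3: PC=5 idx=1 pred=N actual=N -> ctr[1]=0
Ev 4: PC=5 idx=1 pred=N actual=N -> ctr[1]=0
Ev 5: PC=5 idx=1 pred=N actual=N -> ctr[1]=0
Ev 6: PC=7 idx=3 pred=N actual=T -> ctr[3]=2
Ev 7: PC=0 idx=0 pred=T actual=T -> ctr[0]=3
Ev 8: PC=5 idx=1 pred=N actual=T -> ctr[1]=1
Ev 9: PC=5 idx=1 pred=N actual=N -> ctr[1]=0
Ev 10: PC=7 idx=3 pred=T actual=T -> ctr[3]=3
Ev 11: PC=7 idx=3 pred=T actual=T -> ctr[3]=3

Answer: N N N N N N T N N T T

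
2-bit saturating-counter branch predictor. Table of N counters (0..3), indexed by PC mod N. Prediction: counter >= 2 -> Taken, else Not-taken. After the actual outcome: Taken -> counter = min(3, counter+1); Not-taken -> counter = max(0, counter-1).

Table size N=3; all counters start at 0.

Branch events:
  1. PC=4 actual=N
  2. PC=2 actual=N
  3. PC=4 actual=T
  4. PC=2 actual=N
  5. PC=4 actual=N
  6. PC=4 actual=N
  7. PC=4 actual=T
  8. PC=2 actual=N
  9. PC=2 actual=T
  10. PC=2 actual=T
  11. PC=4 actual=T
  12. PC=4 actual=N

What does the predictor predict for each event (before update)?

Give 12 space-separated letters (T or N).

Ev 1: PC=4 idx=1 pred=N actual=N -> ctr[1]=0
Ev 2: PC=2 idx=2 pred=N actual=N -> ctr[2]=0
Ev 3: PC=4 idx=1 pred=N actual=T -> ctr[1]=1
Ev 4: PC=2 idx=2 pred=N actual=N -> ctr[2]=0
Ev 5: PC=4 idx=1 pred=N actual=N -> ctr[1]=0
Ev 6: PC=4 idx=1 pred=N actual=N -> ctr[1]=0
Ev 7: PC=4 idx=1 pred=N actual=T -> ctr[1]=1
Ev 8: PC=2 idx=2 pred=N actual=N -> ctr[2]=0
Ev 9: PC=2 idx=2 pred=N actual=T -> ctr[2]=1
Ev 10: PC=2 idx=2 pred=N actual=T -> ctr[2]=2
Ev 11: PC=4 idx=1 pred=N actual=T -> ctr[1]=2
Ev 12: PC=4 idx=1 pred=T actual=N -> ctr[1]=1

Answer: N N N N N N N N N N N T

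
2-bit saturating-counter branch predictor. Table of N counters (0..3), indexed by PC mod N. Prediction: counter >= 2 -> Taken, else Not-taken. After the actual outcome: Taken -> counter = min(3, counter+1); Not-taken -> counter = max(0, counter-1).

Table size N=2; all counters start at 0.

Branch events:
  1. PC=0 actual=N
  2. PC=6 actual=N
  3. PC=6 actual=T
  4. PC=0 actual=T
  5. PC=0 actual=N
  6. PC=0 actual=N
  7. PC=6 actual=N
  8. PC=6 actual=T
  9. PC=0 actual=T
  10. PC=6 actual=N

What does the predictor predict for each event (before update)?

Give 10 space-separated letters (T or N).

Answer: N N N N T N N N N T

Derivation:
Ev 1: PC=0 idx=0 pred=N actual=N -> ctr[0]=0
Ev 2: PC=6 idx=0 pred=N actual=N -> ctr[0]=0
Ev 3: PC=6 idx=0 pred=N actual=T -> ctr[0]=1
Ev 4: PC=0 idx=0 pred=N actual=T -> ctr[0]=2
Ev 5: PC=0 idx=0 pred=T actual=N -> ctr[0]=1
Ev 6: PC=0 idx=0 pred=N actual=N -> ctr[0]=0
Ev 7: PC=6 idx=0 pred=N actual=N -> ctr[0]=0
Ev 8: PC=6 idx=0 pred=N actual=T -> ctr[0]=1
Ev 9: PC=0 idx=0 pred=N actual=T -> ctr[0]=2
Ev 10: PC=6 idx=0 pred=T actual=N -> ctr[0]=1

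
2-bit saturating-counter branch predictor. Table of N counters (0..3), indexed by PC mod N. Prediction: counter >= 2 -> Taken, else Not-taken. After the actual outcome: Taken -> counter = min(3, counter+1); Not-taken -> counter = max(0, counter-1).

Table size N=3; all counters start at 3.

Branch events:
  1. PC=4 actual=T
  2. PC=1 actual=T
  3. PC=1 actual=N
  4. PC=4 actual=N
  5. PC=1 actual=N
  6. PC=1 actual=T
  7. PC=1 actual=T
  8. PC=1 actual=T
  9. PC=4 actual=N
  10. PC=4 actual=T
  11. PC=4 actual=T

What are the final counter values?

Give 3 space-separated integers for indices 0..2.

Ev 1: PC=4 idx=1 pred=T actual=T -> ctr[1]=3
Ev 2: PC=1 idx=1 pred=T actual=T -> ctr[1]=3
Ev 3: PC=1 idx=1 pred=T actual=N -> ctr[1]=2
Ev 4: PC=4 idx=1 pred=T actual=N -> ctr[1]=1
Ev 5: PC=1 idx=1 pred=N actual=N -> ctr[1]=0
Ev 6: PC=1 idx=1 pred=N actual=T -> ctr[1]=1
Ev 7: PC=1 idx=1 pred=N actual=T -> ctr[1]=2
Ev 8: PC=1 idx=1 pred=T actual=T -> ctr[1]=3
Ev 9: PC=4 idx=1 pred=T actual=N -> ctr[1]=2
Ev 10: PC=4 idx=1 pred=T actual=T -> ctr[1]=3
Ev 11: PC=4 idx=1 pred=T actual=T -> ctr[1]=3

Answer: 3 3 3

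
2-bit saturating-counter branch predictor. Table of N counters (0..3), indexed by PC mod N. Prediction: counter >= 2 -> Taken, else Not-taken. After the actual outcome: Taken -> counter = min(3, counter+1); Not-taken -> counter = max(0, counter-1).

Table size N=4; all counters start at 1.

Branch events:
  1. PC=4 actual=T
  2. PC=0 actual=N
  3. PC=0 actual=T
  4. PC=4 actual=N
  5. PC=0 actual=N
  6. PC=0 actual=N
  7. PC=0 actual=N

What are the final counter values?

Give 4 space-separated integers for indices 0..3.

Ev 1: PC=4 idx=0 pred=N actual=T -> ctr[0]=2
Ev 2: PC=0 idx=0 pred=T actual=N -> ctr[0]=1
Ev 3: PC=0 idx=0 pred=N actual=T -> ctr[0]=2
Ev 4: PC=4 idx=0 pred=T actual=N -> ctr[0]=1
Ev 5: PC=0 idx=0 pred=N actual=N -> ctr[0]=0
Ev 6: PC=0 idx=0 pred=N actual=N -> ctr[0]=0
Ev 7: PC=0 idx=0 pred=N actual=N -> ctr[0]=0

Answer: 0 1 1 1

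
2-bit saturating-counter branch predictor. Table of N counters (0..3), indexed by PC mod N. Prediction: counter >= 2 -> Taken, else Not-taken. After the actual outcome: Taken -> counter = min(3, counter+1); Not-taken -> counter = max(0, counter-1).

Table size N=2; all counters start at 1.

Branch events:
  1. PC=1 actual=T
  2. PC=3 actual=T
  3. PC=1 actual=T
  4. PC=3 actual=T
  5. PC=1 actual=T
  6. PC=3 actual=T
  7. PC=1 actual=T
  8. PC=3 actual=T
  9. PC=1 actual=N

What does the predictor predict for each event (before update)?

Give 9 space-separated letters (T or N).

Answer: N T T T T T T T T

Derivation:
Ev 1: PC=1 idx=1 pred=N actual=T -> ctr[1]=2
Ev 2: PC=3 idx=1 pred=T actual=T -> ctr[1]=3
Ev 3: PC=1 idx=1 pred=T actual=T -> ctr[1]=3
Ev 4: PC=3 idx=1 pred=T actual=T -> ctr[1]=3
Ev 5: PC=1 idx=1 pred=T actual=T -> ctr[1]=3
Ev 6: PC=3 idx=1 pred=T actual=T -> ctr[1]=3
Ev 7: PC=1 idx=1 pred=T actual=T -> ctr[1]=3
Ev 8: PC=3 idx=1 pred=T actual=T -> ctr[1]=3
Ev 9: PC=1 idx=1 pred=T actual=N -> ctr[1]=2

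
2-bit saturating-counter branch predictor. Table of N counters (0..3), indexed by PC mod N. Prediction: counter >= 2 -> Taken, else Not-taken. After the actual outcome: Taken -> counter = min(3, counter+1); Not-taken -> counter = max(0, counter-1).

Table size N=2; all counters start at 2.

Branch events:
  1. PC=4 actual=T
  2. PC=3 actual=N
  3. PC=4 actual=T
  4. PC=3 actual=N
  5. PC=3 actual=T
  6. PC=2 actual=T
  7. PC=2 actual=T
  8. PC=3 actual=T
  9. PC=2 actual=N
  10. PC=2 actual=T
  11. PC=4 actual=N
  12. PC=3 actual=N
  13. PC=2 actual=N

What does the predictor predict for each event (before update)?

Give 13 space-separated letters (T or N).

Ev 1: PC=4 idx=0 pred=T actual=T -> ctr[0]=3
Ev 2: PC=3 idx=1 pred=T actual=N -> ctr[1]=1
Ev 3: PC=4 idx=0 pred=T actual=T -> ctr[0]=3
Ev 4: PC=3 idx=1 pred=N actual=N -> ctr[1]=0
Ev 5: PC=3 idx=1 pred=N actual=T -> ctr[1]=1
Ev 6: PC=2 idx=0 pred=T actual=T -> ctr[0]=3
Ev 7: PC=2 idx=0 pred=T actual=T -> ctr[0]=3
Ev 8: PC=3 idx=1 pred=N actual=T -> ctr[1]=2
Ev 9: PC=2 idx=0 pred=T actual=N -> ctr[0]=2
Ev 10: PC=2 idx=0 pred=T actual=T -> ctr[0]=3
Ev 11: PC=4 idx=0 pred=T actual=N -> ctr[0]=2
Ev 12: PC=3 idx=1 pred=T actual=N -> ctr[1]=1
Ev 13: PC=2 idx=0 pred=T actual=N -> ctr[0]=1

Answer: T T T N N T T N T T T T T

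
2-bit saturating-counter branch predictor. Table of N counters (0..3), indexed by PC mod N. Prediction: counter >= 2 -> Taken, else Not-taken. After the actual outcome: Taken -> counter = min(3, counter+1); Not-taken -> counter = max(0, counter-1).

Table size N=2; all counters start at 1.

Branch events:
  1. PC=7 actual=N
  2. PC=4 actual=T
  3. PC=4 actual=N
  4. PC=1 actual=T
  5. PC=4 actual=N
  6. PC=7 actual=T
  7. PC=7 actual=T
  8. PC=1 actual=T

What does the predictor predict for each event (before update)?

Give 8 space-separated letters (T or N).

Answer: N N T N N N T T

Derivation:
Ev 1: PC=7 idx=1 pred=N actual=N -> ctr[1]=0
Ev 2: PC=4 idx=0 pred=N actual=T -> ctr[0]=2
Ev 3: PC=4 idx=0 pred=T actual=N -> ctr[0]=1
Ev 4: PC=1 idx=1 pred=N actual=T -> ctr[1]=1
Ev 5: PC=4 idx=0 pred=N actual=N -> ctr[0]=0
Ev 6: PC=7 idx=1 pred=N actual=T -> ctr[1]=2
Ev 7: PC=7 idx=1 pred=T actual=T -> ctr[1]=3
Ev 8: PC=1 idx=1 pred=T actual=T -> ctr[1]=3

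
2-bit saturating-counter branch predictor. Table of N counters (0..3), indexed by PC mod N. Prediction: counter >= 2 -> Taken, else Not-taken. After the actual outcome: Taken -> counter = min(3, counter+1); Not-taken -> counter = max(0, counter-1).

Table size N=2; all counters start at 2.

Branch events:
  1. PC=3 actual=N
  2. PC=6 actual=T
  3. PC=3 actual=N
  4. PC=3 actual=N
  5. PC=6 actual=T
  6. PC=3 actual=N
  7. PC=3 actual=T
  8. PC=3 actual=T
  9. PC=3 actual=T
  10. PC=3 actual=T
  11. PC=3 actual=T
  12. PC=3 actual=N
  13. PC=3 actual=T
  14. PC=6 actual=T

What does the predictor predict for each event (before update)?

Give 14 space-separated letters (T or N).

Ev 1: PC=3 idx=1 pred=T actual=N -> ctr[1]=1
Ev 2: PC=6 idx=0 pred=T actual=T -> ctr[0]=3
Ev 3: PC=3 idx=1 pred=N actual=N -> ctr[1]=0
Ev 4: PC=3 idx=1 pred=N actual=N -> ctr[1]=0
Ev 5: PC=6 idx=0 pred=T actual=T -> ctr[0]=3
Ev 6: PC=3 idx=1 pred=N actual=N -> ctr[1]=0
Ev 7: PC=3 idx=1 pred=N actual=T -> ctr[1]=1
Ev 8: PC=3 idx=1 pred=N actual=T -> ctr[1]=2
Ev 9: PC=3 idx=1 pred=T actual=T -> ctr[1]=3
Ev 10: PC=3 idx=1 pred=T actual=T -> ctr[1]=3
Ev 11: PC=3 idx=1 pred=T actual=T -> ctr[1]=3
Ev 12: PC=3 idx=1 pred=T actual=N -> ctr[1]=2
Ev 13: PC=3 idx=1 pred=T actual=T -> ctr[1]=3
Ev 14: PC=6 idx=0 pred=T actual=T -> ctr[0]=3

Answer: T T N N T N N N T T T T T T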